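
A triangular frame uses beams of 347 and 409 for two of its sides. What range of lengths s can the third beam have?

By the triangle inequality, s must be less than 347 + 409 = 756 and greater than |347 − 409| = 62.

62 < s < 756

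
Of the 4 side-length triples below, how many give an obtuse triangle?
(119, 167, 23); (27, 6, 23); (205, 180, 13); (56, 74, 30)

2

(119,167,23): 23+119 ≤ 167, not a triangle
(27,6,23): 6²+23² = 565 < 729 = 27² → obtuse
(205,180,13): 13+180 ≤ 205, not a triangle
(56,74,30): 30²+56² = 4036 < 5476 = 74² → obtuse
2 of the 4 are obtuse.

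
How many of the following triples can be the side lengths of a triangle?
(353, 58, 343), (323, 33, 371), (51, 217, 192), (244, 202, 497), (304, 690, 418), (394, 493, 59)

3

(58,343,353): 58+343 > 353 → valid
(33,323,371): 33+323 ≤ 371 → not valid
(51,192,217): 51+192 > 217 → valid
(202,244,497): 202+244 ≤ 497 → not valid
(304,418,690): 304+418 > 690 → valid
(59,394,493): 59+394 ≤ 493 → not valid
3 of the 6 triples form a triangle.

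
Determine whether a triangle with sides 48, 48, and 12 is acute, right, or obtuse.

acute

Compare the square of the longest side to the sum of squares of the other two: 12² + 48² = 2448 > 2304 = 48².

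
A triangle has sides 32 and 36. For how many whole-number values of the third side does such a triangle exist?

The third side lies in the open interval (4, 68).
Integers from 5 to 67 inclusive: 67 − 5 + 1 = 63.

63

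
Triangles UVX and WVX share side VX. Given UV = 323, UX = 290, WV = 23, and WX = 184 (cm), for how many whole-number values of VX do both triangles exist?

45

From triangle UVX: 33 < VX < 613.
From triangle WVX: 161 < VX < 207.
Intersection: 161 < VX < 207, so integers 162 through 206: 45 values.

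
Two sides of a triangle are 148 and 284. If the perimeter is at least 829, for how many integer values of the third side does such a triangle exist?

35

Triangle inequality: 136 < x < 432. Perimeter ≥ 829 gives x ≥ 829 − 148 − 284 = 397.
So 397 ≤ x < 432; integers 397 through 431: 35 values.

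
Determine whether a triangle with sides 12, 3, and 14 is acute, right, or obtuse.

obtuse

Compare the square of the longest side to the sum of squares of the other two: 3² + 12² = 153 < 196 = 14².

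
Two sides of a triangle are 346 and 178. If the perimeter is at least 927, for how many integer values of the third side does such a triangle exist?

121

Triangle inequality: 168 < x < 524. Perimeter ≥ 927 gives x ≥ 927 − 346 − 178 = 403.
So 403 ≤ x < 524; integers 403 through 523: 121 values.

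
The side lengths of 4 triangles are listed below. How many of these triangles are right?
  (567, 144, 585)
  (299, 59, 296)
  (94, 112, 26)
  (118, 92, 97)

1

(567,144,585): 144²+567² = 342225 = 585² → right
(299,59,296): 59²+296² = 91097 > 89401 = 299² → acute
(94,112,26): 26²+94² = 9512 < 12544 = 112² → obtuse
(118,92,97): 92²+97² = 17873 > 13924 = 118² → acute
1 of the 4 is right.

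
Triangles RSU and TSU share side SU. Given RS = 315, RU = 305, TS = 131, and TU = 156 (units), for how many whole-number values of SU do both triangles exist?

From triangle RSU: 10 < SU < 620.
From triangle TSU: 25 < SU < 287.
Intersection: 25 < SU < 287, so integers 26 through 286: 261 values.

261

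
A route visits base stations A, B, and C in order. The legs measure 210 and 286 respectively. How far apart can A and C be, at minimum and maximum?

76 ≤ AC ≤ 496

By the triangle inequality, |210 − 286| ≤ AC ≤ 210 + 286.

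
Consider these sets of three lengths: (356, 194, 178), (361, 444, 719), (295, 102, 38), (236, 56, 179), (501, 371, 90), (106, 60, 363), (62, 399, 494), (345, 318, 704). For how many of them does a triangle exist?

2

(178,194,356): 178+194 > 356 → valid
(361,444,719): 361+444 > 719 → valid
(38,102,295): 38+102 ≤ 295 → not valid
(56,179,236): 56+179 ≤ 236 → not valid
(90,371,501): 90+371 ≤ 501 → not valid
(60,106,363): 60+106 ≤ 363 → not valid
(62,399,494): 62+399 ≤ 494 → not valid
(318,345,704): 318+345 ≤ 704 → not valid
2 of the 8 triples form a triangle.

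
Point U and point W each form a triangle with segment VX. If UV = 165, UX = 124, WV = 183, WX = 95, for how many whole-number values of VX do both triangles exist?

From triangle UVX: 41 < VX < 289.
From triangle WVX: 88 < VX < 278.
Intersection: 88 < VX < 278, so integers 89 through 277: 189 values.

189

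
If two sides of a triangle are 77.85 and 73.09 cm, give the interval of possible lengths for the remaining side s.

4.76 < s < 150.94 (cm)

By the triangle inequality, s must be less than 77.85 + 73.09 = 150.94 and greater than |77.85 − 73.09| = 4.76.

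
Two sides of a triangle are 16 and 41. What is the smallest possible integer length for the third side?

26

The third side must be strictly greater than |16 − 41| = 25.
The smallest integer above 25 is 26.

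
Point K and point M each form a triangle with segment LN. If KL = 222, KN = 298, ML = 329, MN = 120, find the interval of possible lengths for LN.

From triangle KLN: |222 − 298| < LN < 222 + 298, i.e. 76 < LN < 520.
From triangle MLN: 209 < LN < 449.
Both must hold, so LN lies in the intersection.

209 < LN < 449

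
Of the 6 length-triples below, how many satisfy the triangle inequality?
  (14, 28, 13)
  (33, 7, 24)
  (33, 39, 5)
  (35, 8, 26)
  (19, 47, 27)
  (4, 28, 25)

1

(13,14,28): 13+14 ≤ 28 → not valid
(7,24,33): 7+24 ≤ 33 → not valid
(5,33,39): 5+33 ≤ 39 → not valid
(8,26,35): 8+26 ≤ 35 → not valid
(19,27,47): 19+27 ≤ 47 → not valid
(4,25,28): 4+25 > 28 → valid
1 of the 6 triples forms a triangle.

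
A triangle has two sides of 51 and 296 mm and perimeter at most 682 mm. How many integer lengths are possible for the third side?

Triangle inequality: 245 < x < 347. Perimeter ≤ 682 gives x ≤ 682 − 51 − 296 = 335.
So 245 < x ≤ 335; integers 246 through 335: 90 values.

90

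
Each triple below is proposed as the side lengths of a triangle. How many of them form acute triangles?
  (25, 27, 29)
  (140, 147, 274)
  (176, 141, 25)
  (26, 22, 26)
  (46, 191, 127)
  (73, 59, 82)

3

(25,27,29): 25²+27² = 1354 > 841 = 29² → acute
(140,147,274): 140²+147² = 41209 < 75076 = 274² → obtuse
(176,141,25): 25+141 ≤ 176, not a triangle
(26,22,26): 22²+26² = 1160 > 676 = 26² → acute
(46,191,127): 46+127 ≤ 191, not a triangle
(73,59,82): 59²+73² = 8810 > 6724 = 82² → acute
3 of the 6 are acute.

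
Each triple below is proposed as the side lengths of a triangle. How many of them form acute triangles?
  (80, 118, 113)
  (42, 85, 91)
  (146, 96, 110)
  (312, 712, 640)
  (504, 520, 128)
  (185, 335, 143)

(80,118,113): 80²+113² = 19169 > 13924 = 118² → acute
(42,85,91): 42²+85² = 8989 > 8281 = 91² → acute
(146,96,110): 96²+110² = 21316 = 146² → right
(312,712,640): 312²+640² = 506944 = 712² → right
(504,520,128): 128²+504² = 270400 = 520² → right
(185,335,143): 143+185 ≤ 335, not a triangle
2 of the 6 are acute.

2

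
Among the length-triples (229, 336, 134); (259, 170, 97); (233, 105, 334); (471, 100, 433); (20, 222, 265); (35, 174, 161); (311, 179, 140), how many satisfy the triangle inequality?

6

(134,229,336): 134+229 > 336 → valid
(97,170,259): 97+170 > 259 → valid
(105,233,334): 105+233 > 334 → valid
(100,433,471): 100+433 > 471 → valid
(20,222,265): 20+222 ≤ 265 → not valid
(35,161,174): 35+161 > 174 → valid
(140,179,311): 140+179 > 311 → valid
6 of the 7 triples form a triangle.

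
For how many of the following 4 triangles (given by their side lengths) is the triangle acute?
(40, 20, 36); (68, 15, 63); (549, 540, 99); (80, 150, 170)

1

(40,20,36): 20²+36² = 1696 > 1600 = 40² → acute
(68,15,63): 15²+63² = 4194 < 4624 = 68² → obtuse
(549,540,99): 99²+540² = 301401 = 549² → right
(80,150,170): 80²+150² = 28900 = 170² → right
1 of the 4 is acute.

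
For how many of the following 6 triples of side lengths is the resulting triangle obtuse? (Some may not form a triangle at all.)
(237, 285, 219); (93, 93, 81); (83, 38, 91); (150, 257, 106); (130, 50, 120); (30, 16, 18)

(237,285,219): 219²+237² = 104130 > 81225 = 285² → acute
(93,93,81): 81²+93² = 15210 > 8649 = 93² → acute
(83,38,91): 38²+83² = 8333 > 8281 = 91² → acute
(150,257,106): 106+150 ≤ 257, not a triangle
(130,50,120): 50²+120² = 16900 = 130² → right
(30,16,18): 16²+18² = 580 < 900 = 30² → obtuse
1 of the 6 is obtuse.

1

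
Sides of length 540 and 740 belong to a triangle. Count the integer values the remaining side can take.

1079

The third side lies in the open interval (200, 1280).
Integers from 201 to 1279 inclusive: 1279 − 201 + 1 = 1079.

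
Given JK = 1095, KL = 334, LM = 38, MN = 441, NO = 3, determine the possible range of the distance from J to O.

279 ≤ JO ≤ 1911

The maximum is all hops collinear in one direction: 1095 + 334 + 38 + 441 + 3 = 1911.
The longest hop is 1095; the others sum to 816. Folding the others back against it leaves at least 1095 − 816 = 279.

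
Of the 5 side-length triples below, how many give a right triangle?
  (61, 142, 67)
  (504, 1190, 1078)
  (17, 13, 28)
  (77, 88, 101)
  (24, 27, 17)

(61,142,67): 61+67 ≤ 142, not a triangle
(504,1190,1078): 504²+1078² = 1416100 = 1190² → right
(17,13,28): 13²+17² = 458 < 784 = 28² → obtuse
(77,88,101): 77²+88² = 13673 > 10201 = 101² → acute
(24,27,17): 17²+24² = 865 > 729 = 27² → acute
1 of the 5 is right.

1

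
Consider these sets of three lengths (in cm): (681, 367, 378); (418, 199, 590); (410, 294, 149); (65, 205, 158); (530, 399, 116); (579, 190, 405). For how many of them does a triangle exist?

5

(367,378,681): 367+378 > 681 → valid
(199,418,590): 199+418 > 590 → valid
(149,294,410): 149+294 > 410 → valid
(65,158,205): 65+158 > 205 → valid
(116,399,530): 116+399 ≤ 530 → not valid
(190,405,579): 190+405 > 579 → valid
5 of the 6 triples form a triangle.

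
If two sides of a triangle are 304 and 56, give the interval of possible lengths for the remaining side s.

By the triangle inequality, s must be less than 304 + 56 = 360 and greater than |304 − 56| = 248.

248 < s < 360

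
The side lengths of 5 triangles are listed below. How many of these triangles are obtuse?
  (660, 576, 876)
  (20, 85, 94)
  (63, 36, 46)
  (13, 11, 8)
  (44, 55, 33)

2

(660,576,876): 576²+660² = 767376 = 876² → right
(20,85,94): 20²+85² = 7625 < 8836 = 94² → obtuse
(63,36,46): 36²+46² = 3412 < 3969 = 63² → obtuse
(13,11,8): 8²+11² = 185 > 169 = 13² → acute
(44,55,33): 33²+44² = 3025 = 55² → right
2 of the 5 are obtuse.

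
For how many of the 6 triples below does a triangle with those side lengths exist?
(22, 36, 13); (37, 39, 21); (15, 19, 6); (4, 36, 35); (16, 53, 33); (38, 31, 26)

(13,22,36): 13+22 ≤ 36 → not valid
(21,37,39): 21+37 > 39 → valid
(6,15,19): 6+15 > 19 → valid
(4,35,36): 4+35 > 36 → valid
(16,33,53): 16+33 ≤ 53 → not valid
(26,31,38): 26+31 > 38 → valid
4 of the 6 triples form a triangle.

4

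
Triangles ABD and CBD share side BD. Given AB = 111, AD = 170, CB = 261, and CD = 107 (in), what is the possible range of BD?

154 < BD < 281

From triangle ABD: |111 − 170| < BD < 111 + 170, i.e. 59 < BD < 281.
From triangle CBD: 154 < BD < 368.
Both must hold, so BD lies in the intersection.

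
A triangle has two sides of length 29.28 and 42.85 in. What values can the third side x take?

By the triangle inequality, x must be less than 29.28 + 42.85 = 72.13 and greater than |29.28 − 42.85| = 13.57.

13.57 < x < 72.13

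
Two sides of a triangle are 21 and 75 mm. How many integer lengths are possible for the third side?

The third side lies in the open interval (54, 96).
Integers from 55 to 95 inclusive: 95 − 55 + 1 = 41.

41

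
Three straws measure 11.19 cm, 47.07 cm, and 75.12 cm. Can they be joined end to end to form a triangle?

No

The longest side is 75.12, but the other two sum to only 58.26.
58.26 < 75.12, so the triangle inequality fails.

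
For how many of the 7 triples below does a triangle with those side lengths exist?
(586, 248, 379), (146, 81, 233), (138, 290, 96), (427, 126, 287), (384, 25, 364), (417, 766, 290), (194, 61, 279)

(248,379,586): 248+379 > 586 → valid
(81,146,233): 81+146 ≤ 233 → not valid
(96,138,290): 96+138 ≤ 290 → not valid
(126,287,427): 126+287 ≤ 427 → not valid
(25,364,384): 25+364 > 384 → valid
(290,417,766): 290+417 ≤ 766 → not valid
(61,194,279): 61+194 ≤ 279 → not valid
2 of the 7 triples form a triangle.

2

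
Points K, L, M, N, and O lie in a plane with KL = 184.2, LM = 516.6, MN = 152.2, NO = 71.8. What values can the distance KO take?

The maximum is all hops collinear in one direction: 184.2 + 516.6 + 152.2 + 71.8 = 924.8.
The longest hop is 516.6; the others sum to 408.2. Folding the others back against it leaves at least 516.6 − 408.2 = 108.4.

108.4 ≤ KO ≤ 924.8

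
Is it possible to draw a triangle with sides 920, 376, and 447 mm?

The longest side is 920, but the other two sum to only 823.
823 < 920, so the triangle inequality fails.

No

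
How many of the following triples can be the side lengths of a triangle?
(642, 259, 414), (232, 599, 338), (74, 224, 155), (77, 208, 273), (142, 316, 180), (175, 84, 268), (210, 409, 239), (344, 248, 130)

6

(259,414,642): 259+414 > 642 → valid
(232,338,599): 232+338 ≤ 599 → not valid
(74,155,224): 74+155 > 224 → valid
(77,208,273): 77+208 > 273 → valid
(142,180,316): 142+180 > 316 → valid
(84,175,268): 84+175 ≤ 268 → not valid
(210,239,409): 210+239 > 409 → valid
(130,248,344): 130+248 > 344 → valid
6 of the 8 triples form a triangle.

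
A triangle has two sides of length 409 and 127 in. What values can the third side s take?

By the triangle inequality, s must be less than 409 + 127 = 536 and greater than |409 − 127| = 282.

282 < s < 536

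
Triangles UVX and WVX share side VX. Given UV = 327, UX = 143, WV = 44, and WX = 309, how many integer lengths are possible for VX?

87

From triangle UVX: 184 < VX < 470.
From triangle WVX: 265 < VX < 353.
Intersection: 265 < VX < 353, so integers 266 through 352: 87 values.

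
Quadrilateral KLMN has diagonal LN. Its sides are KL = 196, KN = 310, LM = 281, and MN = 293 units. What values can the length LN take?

114 < LN < 506

From triangle KLN: |196 − 310| < LN < 196 + 310, i.e. 114 < LN < 506.
From triangle MLN: 12 < LN < 574.
Both must hold, so LN lies in the intersection.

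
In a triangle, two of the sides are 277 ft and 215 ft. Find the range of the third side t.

By the triangle inequality, t must be less than 277 + 215 = 492 and greater than |277 − 215| = 62.

62 < t < 492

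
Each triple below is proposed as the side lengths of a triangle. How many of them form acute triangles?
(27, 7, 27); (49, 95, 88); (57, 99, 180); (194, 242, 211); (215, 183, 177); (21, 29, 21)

(27,7,27): 7²+27² = 778 > 729 = 27² → acute
(49,95,88): 49²+88² = 10145 > 9025 = 95² → acute
(57,99,180): 57+99 ≤ 180, not a triangle
(194,242,211): 194²+211² = 82157 > 58564 = 242² → acute
(215,183,177): 177²+183² = 64818 > 46225 = 215² → acute
(21,29,21): 21²+21² = 882 > 841 = 29² → acute
5 of the 6 are acute.

5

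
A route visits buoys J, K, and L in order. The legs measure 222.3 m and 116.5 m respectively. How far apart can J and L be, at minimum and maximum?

105.8 ≤ JL ≤ 338.8 m

By the triangle inequality, |222.3 − 116.5| ≤ JL ≤ 222.3 + 116.5.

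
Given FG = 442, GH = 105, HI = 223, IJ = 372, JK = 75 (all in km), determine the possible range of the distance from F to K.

The maximum is all hops collinear in one direction: 442 + 105 + 223 + 372 + 75 = 1217.
The longest hop is 442; the others sum to 775. Since 442 ≤ 775, the path can fold back on itself completely, so the minimum distance is 0.

0 ≤ FK ≤ 1217 km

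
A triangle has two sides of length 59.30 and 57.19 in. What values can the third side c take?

By the triangle inequality, c must be less than 59.30 + 57.19 = 116.49 and greater than |59.30 − 57.19| = 2.11.

2.11 < c < 116.49 (in)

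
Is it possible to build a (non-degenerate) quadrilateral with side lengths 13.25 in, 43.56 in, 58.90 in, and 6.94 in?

Yes

A quadrilateral exists iff every side is shorter than the sum of the others — equivalently, the longest side is less than the sum of the rest.
Longest side 58.90 < 63.75 (sum of the remaining 3), so yes.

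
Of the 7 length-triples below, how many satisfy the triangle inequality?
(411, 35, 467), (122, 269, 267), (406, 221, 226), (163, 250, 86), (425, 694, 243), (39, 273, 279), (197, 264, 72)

(35,411,467): 35+411 ≤ 467 → not valid
(122,267,269): 122+267 > 269 → valid
(221,226,406): 221+226 > 406 → valid
(86,163,250): 86+163 ≤ 250 → not valid
(243,425,694): 243+425 ≤ 694 → not valid
(39,273,279): 39+273 > 279 → valid
(72,197,264): 72+197 > 264 → valid
4 of the 7 triples form a triangle.

4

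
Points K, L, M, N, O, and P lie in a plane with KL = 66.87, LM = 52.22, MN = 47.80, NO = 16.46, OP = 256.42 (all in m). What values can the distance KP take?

73.07 ≤ KP ≤ 439.77 m

The maximum is all hops collinear in one direction: 66.87 + 52.22 + 47.80 + 16.46 + 256.42 = 439.77.
The longest hop is 256.42; the others sum to 183.35. Folding the others back against it leaves at least 256.42 − 183.35 = 73.07.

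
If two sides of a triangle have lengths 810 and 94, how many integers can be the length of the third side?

187

The third side lies in the open interval (716, 904).
Integers from 717 to 903 inclusive: 903 − 717 + 1 = 187.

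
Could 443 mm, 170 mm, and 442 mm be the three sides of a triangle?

Yes

The longest side is 443, and the other two sum to 612.
Since 612 > 443, the triangle inequality holds.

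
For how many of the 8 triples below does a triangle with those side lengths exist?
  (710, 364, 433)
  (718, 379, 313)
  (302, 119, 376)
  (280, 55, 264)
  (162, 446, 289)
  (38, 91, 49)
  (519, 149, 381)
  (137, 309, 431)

(364,433,710): 364+433 > 710 → valid
(313,379,718): 313+379 ≤ 718 → not valid
(119,302,376): 119+302 > 376 → valid
(55,264,280): 55+264 > 280 → valid
(162,289,446): 162+289 > 446 → valid
(38,49,91): 38+49 ≤ 91 → not valid
(149,381,519): 149+381 > 519 → valid
(137,309,431): 137+309 > 431 → valid
6 of the 8 triples form a triangle.

6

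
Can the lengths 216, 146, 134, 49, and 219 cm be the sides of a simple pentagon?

A pentagon exists iff every side is shorter than the sum of the others — equivalently, the longest side is less than the sum of the rest.
Longest side 219 < 545 (sum of the remaining 4), so yes.

Yes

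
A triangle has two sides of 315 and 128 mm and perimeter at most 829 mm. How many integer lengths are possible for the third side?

Triangle inequality: 187 < x < 443. Perimeter ≤ 829 gives x ≤ 829 − 315 − 128 = 386.
So 187 < x ≤ 386; integers 188 through 386: 199 values.

199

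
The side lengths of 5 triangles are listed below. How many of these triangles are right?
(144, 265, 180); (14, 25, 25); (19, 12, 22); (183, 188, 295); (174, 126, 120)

(144,265,180): 144²+180² = 53136 < 70225 = 265² → obtuse
(14,25,25): 14²+25² = 821 > 625 = 25² → acute
(19,12,22): 12²+19² = 505 > 484 = 22² → acute
(183,188,295): 183²+188² = 68833 < 87025 = 295² → obtuse
(174,126,120): 120²+126² = 30276 = 174² → right
1 of the 5 is right.

1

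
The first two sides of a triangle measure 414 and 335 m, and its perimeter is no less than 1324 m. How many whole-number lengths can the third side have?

Triangle inequality: 79 < x < 749. Perimeter ≥ 1324 gives x ≥ 1324 − 414 − 335 = 575.
So 575 ≤ x < 749; integers 575 through 748: 174 values.

174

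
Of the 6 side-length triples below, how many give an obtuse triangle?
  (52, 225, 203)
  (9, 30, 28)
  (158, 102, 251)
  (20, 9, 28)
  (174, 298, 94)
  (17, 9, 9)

(52,225,203): 52²+203² = 43913 < 50625 = 225² → obtuse
(9,30,28): 9²+28² = 865 < 900 = 30² → obtuse
(158,102,251): 102²+158² = 35368 < 63001 = 251² → obtuse
(20,9,28): 9²+20² = 481 < 784 = 28² → obtuse
(174,298,94): 94+174 ≤ 298, not a triangle
(17,9,9): 9²+9² = 162 < 289 = 17² → obtuse
5 of the 6 are obtuse.

5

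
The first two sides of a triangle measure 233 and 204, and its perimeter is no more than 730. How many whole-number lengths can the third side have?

Triangle inequality: 29 < x < 437. Perimeter ≤ 730 gives x ≤ 730 − 233 − 204 = 293.
So 29 < x ≤ 293; integers 30 through 293: 264 values.

264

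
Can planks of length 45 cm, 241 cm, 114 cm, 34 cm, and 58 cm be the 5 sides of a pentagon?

A pentagon exists iff every side is shorter than the sum of the others — equivalently, the longest side is less than the sum of the rest.
Longest side 241 < 251 (sum of the remaining 4), so yes.

Yes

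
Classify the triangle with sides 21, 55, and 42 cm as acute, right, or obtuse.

obtuse

Compare the square of the longest side to the sum of squares of the other two: 21² + 42² = 2205 < 3025 = 55².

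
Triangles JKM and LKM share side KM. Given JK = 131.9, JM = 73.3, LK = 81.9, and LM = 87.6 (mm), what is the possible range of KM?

From triangle JKM: |131.9 − 73.3| < KM < 131.9 + 73.3, i.e. 58.6 < KM < 205.2.
From triangle LKM: 5.7 < KM < 169.5.
Both must hold, so KM lies in the intersection.

58.6 < KM < 169.5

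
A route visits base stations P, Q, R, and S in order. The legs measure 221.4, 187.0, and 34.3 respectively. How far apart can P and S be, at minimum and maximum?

0.1 ≤ PS ≤ 442.7

The maximum is all hops collinear in one direction: 221.4 + 187.0 + 34.3 = 442.7.
The longest hop is 221.4; the others sum to 221.3. Folding the others back against it leaves at least 221.4 − 221.3 = 0.1.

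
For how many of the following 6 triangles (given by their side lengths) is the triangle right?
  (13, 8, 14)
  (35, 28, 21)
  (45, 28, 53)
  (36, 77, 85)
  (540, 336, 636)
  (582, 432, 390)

5

(13,8,14): 8²+13² = 233 > 196 = 14² → acute
(35,28,21): 21²+28² = 1225 = 35² → right
(45,28,53): 28²+45² = 2809 = 53² → right
(36,77,85): 36²+77² = 7225 = 85² → right
(540,336,636): 336²+540² = 404496 = 636² → right
(582,432,390): 390²+432² = 338724 = 582² → right
5 of the 6 are right.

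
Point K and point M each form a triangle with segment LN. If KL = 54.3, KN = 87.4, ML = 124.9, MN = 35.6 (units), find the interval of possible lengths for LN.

From triangle KLN: |54.3 − 87.4| < LN < 54.3 + 87.4, i.e. 33.1 < LN < 141.7.
From triangle MLN: 89.3 < LN < 160.5.
Both must hold, so LN lies in the intersection.

89.3 < LN < 141.7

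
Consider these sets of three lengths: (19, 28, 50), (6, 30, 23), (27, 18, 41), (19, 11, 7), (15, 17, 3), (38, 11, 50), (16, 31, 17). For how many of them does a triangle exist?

(19,28,50): 19+28 ≤ 50 → not valid
(6,23,30): 6+23 ≤ 30 → not valid
(18,27,41): 18+27 > 41 → valid
(7,11,19): 7+11 ≤ 19 → not valid
(3,15,17): 3+15 > 17 → valid
(11,38,50): 11+38 ≤ 50 → not valid
(16,17,31): 16+17 > 31 → valid
3 of the 7 triples form a triangle.

3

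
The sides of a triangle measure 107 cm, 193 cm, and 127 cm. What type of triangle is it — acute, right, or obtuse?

Compare the square of the longest side to the sum of squares of the other two: 107² + 127² = 27578 < 37249 = 193².

obtuse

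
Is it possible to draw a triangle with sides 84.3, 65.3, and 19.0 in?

No

The two shorter sides sum to 84.3, exactly equal to the longest side 84.3.
That gives only a degenerate (flat) triangle — the inequality must be strict.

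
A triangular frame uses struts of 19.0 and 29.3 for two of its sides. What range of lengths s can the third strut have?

10.3 < s < 48.3

By the triangle inequality, s must be less than 19.0 + 29.3 = 48.3 and greater than |19.0 − 29.3| = 10.3.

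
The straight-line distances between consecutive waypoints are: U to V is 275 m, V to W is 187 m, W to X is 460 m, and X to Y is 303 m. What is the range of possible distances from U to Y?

0 ≤ UY ≤ 1225 m

The maximum is all hops collinear in one direction: 275 + 187 + 460 + 303 = 1225.
The longest hop is 460; the others sum to 765. Since 460 ≤ 765, the path can fold back on itself completely, so the minimum distance is 0.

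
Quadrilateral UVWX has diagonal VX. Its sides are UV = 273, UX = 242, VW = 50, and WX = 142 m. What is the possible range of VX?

From triangle UVX: |273 − 242| < VX < 273 + 242, i.e. 31 < VX < 515.
From triangle WVX: 92 < VX < 192.
Both must hold, so VX lies in the intersection.

92 < VX < 192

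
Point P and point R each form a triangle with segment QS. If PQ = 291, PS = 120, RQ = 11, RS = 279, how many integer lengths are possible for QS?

From triangle PQS: 171 < QS < 411.
From triangle RQS: 268 < QS < 290.
Intersection: 268 < QS < 290, so integers 269 through 289: 21 values.

21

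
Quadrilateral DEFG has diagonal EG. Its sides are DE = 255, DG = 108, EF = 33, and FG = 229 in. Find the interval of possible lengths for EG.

From triangle DEG: |255 − 108| < EG < 255 + 108, i.e. 147 < EG < 363.
From triangle FEG: 196 < EG < 262.
Both must hold, so EG lies in the intersection.

196 < EG < 262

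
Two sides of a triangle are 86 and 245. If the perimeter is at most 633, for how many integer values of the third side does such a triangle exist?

Triangle inequality: 159 < x < 331. Perimeter ≤ 633 gives x ≤ 633 − 86 − 245 = 302.
So 159 < x ≤ 302; integers 160 through 302: 143 values.

143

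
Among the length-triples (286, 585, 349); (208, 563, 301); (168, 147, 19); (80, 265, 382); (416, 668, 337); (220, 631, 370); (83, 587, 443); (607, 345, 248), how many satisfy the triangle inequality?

(286,349,585): 286+349 > 585 → valid
(208,301,563): 208+301 ≤ 563 → not valid
(19,147,168): 19+147 ≤ 168 → not valid
(80,265,382): 80+265 ≤ 382 → not valid
(337,416,668): 337+416 > 668 → valid
(220,370,631): 220+370 ≤ 631 → not valid
(83,443,587): 83+443 ≤ 587 → not valid
(248,345,607): 248+345 ≤ 607 → not valid
2 of the 8 triples form a triangle.

2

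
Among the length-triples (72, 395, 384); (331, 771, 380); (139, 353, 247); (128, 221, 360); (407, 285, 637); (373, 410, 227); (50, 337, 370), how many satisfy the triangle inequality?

(72,384,395): 72+384 > 395 → valid
(331,380,771): 331+380 ≤ 771 → not valid
(139,247,353): 139+247 > 353 → valid
(128,221,360): 128+221 ≤ 360 → not valid
(285,407,637): 285+407 > 637 → valid
(227,373,410): 227+373 > 410 → valid
(50,337,370): 50+337 > 370 → valid
5 of the 7 triples form a triangle.

5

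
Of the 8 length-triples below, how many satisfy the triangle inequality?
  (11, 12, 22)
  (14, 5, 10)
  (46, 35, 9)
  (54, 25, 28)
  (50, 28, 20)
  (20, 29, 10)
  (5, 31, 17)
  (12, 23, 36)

(11,12,22): 11+12 > 22 → valid
(5,10,14): 5+10 > 14 → valid
(9,35,46): 9+35 ≤ 46 → not valid
(25,28,54): 25+28 ≤ 54 → not valid
(20,28,50): 20+28 ≤ 50 → not valid
(10,20,29): 10+20 > 29 → valid
(5,17,31): 5+17 ≤ 31 → not valid
(12,23,36): 12+23 ≤ 36 → not valid
3 of the 8 triples form a triangle.

3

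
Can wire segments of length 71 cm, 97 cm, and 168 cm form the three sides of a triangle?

The two shorter sides sum to 168, exactly equal to the longest side 168.
That gives only a degenerate (flat) triangle — the inequality must be strict.

No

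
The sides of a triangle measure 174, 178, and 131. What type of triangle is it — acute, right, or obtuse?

acute

Compare the square of the longest side to the sum of squares of the other two: 131² + 174² = 47437 > 31684 = 178².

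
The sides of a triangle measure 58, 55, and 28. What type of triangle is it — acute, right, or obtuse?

Compare the square of the longest side to the sum of squares of the other two: 28² + 55² = 3809 > 3364 = 58².

acute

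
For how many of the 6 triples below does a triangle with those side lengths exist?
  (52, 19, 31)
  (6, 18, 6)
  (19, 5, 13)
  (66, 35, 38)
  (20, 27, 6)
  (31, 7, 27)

2

(19,31,52): 19+31 ≤ 52 → not valid
(6,6,18): 6+6 ≤ 18 → not valid
(5,13,19): 5+13 ≤ 19 → not valid
(35,38,66): 35+38 > 66 → valid
(6,20,27): 6+20 ≤ 27 → not valid
(7,27,31): 7+27 > 31 → valid
2 of the 6 triples form a triangle.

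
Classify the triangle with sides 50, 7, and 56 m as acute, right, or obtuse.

Compare the square of the longest side to the sum of squares of the other two: 7² + 50² = 2549 < 3136 = 56².

obtuse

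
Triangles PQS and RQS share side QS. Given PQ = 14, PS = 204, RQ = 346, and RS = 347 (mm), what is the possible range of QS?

190 < QS < 218

From triangle PQS: |14 − 204| < QS < 14 + 204, i.e. 190 < QS < 218.
From triangle RQS: 1 < QS < 693.
Both must hold, so QS lies in the intersection.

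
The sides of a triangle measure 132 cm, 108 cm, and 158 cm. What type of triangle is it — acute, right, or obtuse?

Compare the square of the longest side to the sum of squares of the other two: 108² + 132² = 29088 > 24964 = 158².

acute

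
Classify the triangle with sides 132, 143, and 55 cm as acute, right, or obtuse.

right

Compare the square of the longest side to the sum of squares of the other two: 55² + 132² = 20449 = 143².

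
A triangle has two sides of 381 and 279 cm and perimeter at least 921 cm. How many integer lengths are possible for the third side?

399

Triangle inequality: 102 < x < 660. Perimeter ≥ 921 gives x ≥ 921 − 381 − 279 = 261.
So 261 ≤ x < 660; integers 261 through 659: 399 values.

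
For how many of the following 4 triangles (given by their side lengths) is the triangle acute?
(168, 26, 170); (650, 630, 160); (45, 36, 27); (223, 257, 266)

1

(168,26,170): 26²+168² = 28900 = 170² → right
(650,630,160): 160²+630² = 422500 = 650² → right
(45,36,27): 27²+36² = 2025 = 45² → right
(223,257,266): 223²+257² = 115778 > 70756 = 266² → acute
1 of the 4 is acute.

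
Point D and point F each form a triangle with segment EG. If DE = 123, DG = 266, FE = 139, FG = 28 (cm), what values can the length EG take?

143 < EG < 167

From triangle DEG: |123 − 266| < EG < 123 + 266, i.e. 143 < EG < 389.
From triangle FEG: 111 < EG < 167.
Both must hold, so EG lies in the intersection.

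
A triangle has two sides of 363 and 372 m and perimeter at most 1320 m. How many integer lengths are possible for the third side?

Triangle inequality: 9 < x < 735. Perimeter ≤ 1320 gives x ≤ 1320 − 363 − 372 = 585.
So 9 < x ≤ 585; integers 10 through 585: 576 values.

576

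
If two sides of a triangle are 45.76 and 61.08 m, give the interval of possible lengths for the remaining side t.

By the triangle inequality, t must be less than 45.76 + 61.08 = 106.84 and greater than |45.76 − 61.08| = 15.32.

15.32 < t < 106.84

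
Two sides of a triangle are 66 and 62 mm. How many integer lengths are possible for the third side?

The third side lies in the open interval (4, 128).
Integers from 5 to 127 inclusive: 127 − 5 + 1 = 123.

123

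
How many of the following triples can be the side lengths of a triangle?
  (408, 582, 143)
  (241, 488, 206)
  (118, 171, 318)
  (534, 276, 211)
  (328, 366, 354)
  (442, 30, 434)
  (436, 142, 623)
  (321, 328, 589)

3

(143,408,582): 143+408 ≤ 582 → not valid
(206,241,488): 206+241 ≤ 488 → not valid
(118,171,318): 118+171 ≤ 318 → not valid
(211,276,534): 211+276 ≤ 534 → not valid
(328,354,366): 328+354 > 366 → valid
(30,434,442): 30+434 > 442 → valid
(142,436,623): 142+436 ≤ 623 → not valid
(321,328,589): 321+328 > 589 → valid
3 of the 8 triples form a triangle.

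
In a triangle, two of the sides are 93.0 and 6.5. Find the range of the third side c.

By the triangle inequality, c must be less than 93.0 + 6.5 = 99.5 and greater than |93.0 − 6.5| = 86.5.

86.5 < c < 99.5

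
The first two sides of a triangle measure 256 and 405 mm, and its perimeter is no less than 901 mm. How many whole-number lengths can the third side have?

421

Triangle inequality: 149 < x < 661. Perimeter ≥ 901 gives x ≥ 901 − 256 − 405 = 240.
So 240 ≤ x < 661; integers 240 through 660: 421 values.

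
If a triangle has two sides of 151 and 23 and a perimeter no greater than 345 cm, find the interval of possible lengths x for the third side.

128 < x ≤ 171

Triangle inequality alone gives 128 < x < 174.
The perimeter condition gives x ≤ 345 − 151 − 23 = 171.
Intersecting the two: 128 < x ≤ 171.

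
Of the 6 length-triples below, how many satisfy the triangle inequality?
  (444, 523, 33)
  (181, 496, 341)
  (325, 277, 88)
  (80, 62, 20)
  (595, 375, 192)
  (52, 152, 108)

(33,444,523): 33+444 ≤ 523 → not valid
(181,341,496): 181+341 > 496 → valid
(88,277,325): 88+277 > 325 → valid
(20,62,80): 20+62 > 80 → valid
(192,375,595): 192+375 ≤ 595 → not valid
(52,108,152): 52+108 > 152 → valid
4 of the 6 triples form a triangle.

4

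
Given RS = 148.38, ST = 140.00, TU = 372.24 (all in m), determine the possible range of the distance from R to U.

83.86 ≤ RU ≤ 660.62 m

The maximum is all hops collinear in one direction: 148.38 + 140.00 + 372.24 = 660.62.
The longest hop is 372.24; the others sum to 288.38. Folding the others back against it leaves at least 372.24 − 288.38 = 83.86.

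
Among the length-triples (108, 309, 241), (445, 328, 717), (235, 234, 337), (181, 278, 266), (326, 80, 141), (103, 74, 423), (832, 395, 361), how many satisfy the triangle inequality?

(108,241,309): 108+241 > 309 → valid
(328,445,717): 328+445 > 717 → valid
(234,235,337): 234+235 > 337 → valid
(181,266,278): 181+266 > 278 → valid
(80,141,326): 80+141 ≤ 326 → not valid
(74,103,423): 74+103 ≤ 423 → not valid
(361,395,832): 361+395 ≤ 832 → not valid
4 of the 7 triples form a triangle.

4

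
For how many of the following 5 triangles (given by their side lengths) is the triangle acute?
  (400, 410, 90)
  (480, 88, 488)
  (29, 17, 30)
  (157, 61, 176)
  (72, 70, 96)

(400,410,90): 90²+400² = 168100 = 410² → right
(480,88,488): 88²+480² = 238144 = 488² → right
(29,17,30): 17²+29² = 1130 > 900 = 30² → acute
(157,61,176): 61²+157² = 28370 < 30976 = 176² → obtuse
(72,70,96): 70²+72² = 10084 > 9216 = 96² → acute
2 of the 5 are acute.

2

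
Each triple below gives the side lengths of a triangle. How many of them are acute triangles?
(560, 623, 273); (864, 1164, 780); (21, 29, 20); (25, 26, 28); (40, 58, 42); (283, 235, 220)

(560,623,273): 273²+560² = 388129 = 623² → right
(864,1164,780): 780²+864² = 1354896 = 1164² → right
(21,29,20): 20²+21² = 841 = 29² → right
(25,26,28): 25²+26² = 1301 > 784 = 28² → acute
(40,58,42): 40²+42² = 3364 = 58² → right
(283,235,220): 220²+235² = 103625 > 80089 = 283² → acute
2 of the 6 are acute.

2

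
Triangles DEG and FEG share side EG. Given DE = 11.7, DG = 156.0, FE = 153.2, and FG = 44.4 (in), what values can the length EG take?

144.3 < EG < 167.7

From triangle DEG: |11.7 − 156.0| < EG < 11.7 + 156.0, i.e. 144.3 < EG < 167.7.
From triangle FEG: 108.8 < EG < 197.6.
Both must hold, so EG lies in the intersection.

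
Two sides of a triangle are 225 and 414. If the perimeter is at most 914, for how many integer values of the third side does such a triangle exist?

Triangle inequality: 189 < x < 639. Perimeter ≤ 914 gives x ≤ 914 − 225 − 414 = 275.
So 189 < x ≤ 275; integers 190 through 275: 86 values.

86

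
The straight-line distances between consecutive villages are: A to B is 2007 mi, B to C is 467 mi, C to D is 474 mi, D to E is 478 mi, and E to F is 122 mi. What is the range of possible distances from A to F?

466 ≤ AF ≤ 3548 mi

The maximum is all hops collinear in one direction: 2007 + 467 + 474 + 478 + 122 = 3548.
The longest hop is 2007; the others sum to 1541. Folding the others back against it leaves at least 2007 − 1541 = 466.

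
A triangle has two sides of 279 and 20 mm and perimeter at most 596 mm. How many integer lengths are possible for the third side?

38

Triangle inequality: 259 < x < 299. Perimeter ≤ 596 gives x ≤ 596 − 279 − 20 = 297.
So 259 < x ≤ 297; integers 260 through 297: 38 values.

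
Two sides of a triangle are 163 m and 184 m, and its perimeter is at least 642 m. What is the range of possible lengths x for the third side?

295 ≤ x < 347 m

Triangle inequality alone gives 21 < x < 347.
The perimeter condition gives x ≥ 642 − 163 − 184 = 295.
Intersecting the two: 295 ≤ x < 347.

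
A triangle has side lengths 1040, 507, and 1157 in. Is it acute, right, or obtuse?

Compare the square of the longest side to the sum of squares of the other two: 507² + 1040² = 1338649 = 1157².

right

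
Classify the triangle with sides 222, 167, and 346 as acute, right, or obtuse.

Compare the square of the longest side to the sum of squares of the other two: 167² + 222² = 77173 < 119716 = 346².

obtuse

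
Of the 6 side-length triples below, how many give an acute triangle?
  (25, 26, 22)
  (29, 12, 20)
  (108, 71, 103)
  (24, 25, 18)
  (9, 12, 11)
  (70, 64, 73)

5

(25,26,22): 22²+25² = 1109 > 676 = 26² → acute
(29,12,20): 12²+20² = 544 < 841 = 29² → obtuse
(108,71,103): 71²+103² = 15650 > 11664 = 108² → acute
(24,25,18): 18²+24² = 900 > 625 = 25² → acute
(9,12,11): 9²+11² = 202 > 144 = 12² → acute
(70,64,73): 64²+70² = 8996 > 5329 = 73² → acute
5 of the 6 are acute.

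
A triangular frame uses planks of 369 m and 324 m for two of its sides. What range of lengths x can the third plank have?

By the triangle inequality, x must be less than 369 + 324 = 693 and greater than |369 − 324| = 45.

45 < x < 693 (m)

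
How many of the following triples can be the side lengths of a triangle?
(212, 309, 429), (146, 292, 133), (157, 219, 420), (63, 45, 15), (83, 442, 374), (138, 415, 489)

3

(212,309,429): 212+309 > 429 → valid
(133,146,292): 133+146 ≤ 292 → not valid
(157,219,420): 157+219 ≤ 420 → not valid
(15,45,63): 15+45 ≤ 63 → not valid
(83,374,442): 83+374 > 442 → valid
(138,415,489): 138+415 > 489 → valid
3 of the 6 triples form a triangle.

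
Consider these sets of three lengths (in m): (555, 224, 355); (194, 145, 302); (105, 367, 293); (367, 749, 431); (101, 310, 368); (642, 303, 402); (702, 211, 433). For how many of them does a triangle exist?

6

(224,355,555): 224+355 > 555 → valid
(145,194,302): 145+194 > 302 → valid
(105,293,367): 105+293 > 367 → valid
(367,431,749): 367+431 > 749 → valid
(101,310,368): 101+310 > 368 → valid
(303,402,642): 303+402 > 642 → valid
(211,433,702): 211+433 ≤ 702 → not valid
6 of the 7 triples form a triangle.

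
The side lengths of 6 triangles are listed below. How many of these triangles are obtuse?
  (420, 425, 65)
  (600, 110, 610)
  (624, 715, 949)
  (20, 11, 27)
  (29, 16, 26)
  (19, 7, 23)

(420,425,65): 65²+420² = 180625 = 425² → right
(600,110,610): 110²+600² = 372100 = 610² → right
(624,715,949): 624²+715² = 900601 = 949² → right
(20,11,27): 11²+20² = 521 < 729 = 27² → obtuse
(29,16,26): 16²+26² = 932 > 841 = 29² → acute
(19,7,23): 7²+19² = 410 < 529 = 23² → obtuse
2 of the 6 are obtuse.

2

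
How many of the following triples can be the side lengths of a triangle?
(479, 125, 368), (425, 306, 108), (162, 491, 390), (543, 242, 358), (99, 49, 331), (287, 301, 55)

(125,368,479): 125+368 > 479 → valid
(108,306,425): 108+306 ≤ 425 → not valid
(162,390,491): 162+390 > 491 → valid
(242,358,543): 242+358 > 543 → valid
(49,99,331): 49+99 ≤ 331 → not valid
(55,287,301): 55+287 > 301 → valid
4 of the 6 triples form a triangle.

4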